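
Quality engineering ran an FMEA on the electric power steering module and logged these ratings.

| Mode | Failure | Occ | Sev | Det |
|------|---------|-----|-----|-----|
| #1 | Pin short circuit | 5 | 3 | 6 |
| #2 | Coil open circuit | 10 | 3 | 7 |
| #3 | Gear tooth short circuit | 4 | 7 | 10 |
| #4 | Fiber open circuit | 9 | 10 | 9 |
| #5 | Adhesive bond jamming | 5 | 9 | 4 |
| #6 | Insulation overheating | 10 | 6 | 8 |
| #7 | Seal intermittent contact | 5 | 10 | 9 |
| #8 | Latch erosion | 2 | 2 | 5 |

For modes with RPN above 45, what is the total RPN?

RPN = Severity × Occurrence × Detection:
  #1: 3 × 5 × 6 = 90
  #2: 3 × 10 × 7 = 210
  #3: 7 × 4 × 10 = 280
  #4: 10 × 9 × 9 = 810
  #5: 9 × 5 × 4 = 180
  #6: 6 × 10 × 8 = 480
  #7: 10 × 5 × 9 = 450
  #8: 2 × 2 × 5 = 20
RPN > 45: #1 (90), #2 (210), #3 (280), #4 (810), #5 (180), #6 (480), #7 (450).
Sum: 90 + 210 + 280 + 810 + 180 + 480 + 450 = 2500.

2500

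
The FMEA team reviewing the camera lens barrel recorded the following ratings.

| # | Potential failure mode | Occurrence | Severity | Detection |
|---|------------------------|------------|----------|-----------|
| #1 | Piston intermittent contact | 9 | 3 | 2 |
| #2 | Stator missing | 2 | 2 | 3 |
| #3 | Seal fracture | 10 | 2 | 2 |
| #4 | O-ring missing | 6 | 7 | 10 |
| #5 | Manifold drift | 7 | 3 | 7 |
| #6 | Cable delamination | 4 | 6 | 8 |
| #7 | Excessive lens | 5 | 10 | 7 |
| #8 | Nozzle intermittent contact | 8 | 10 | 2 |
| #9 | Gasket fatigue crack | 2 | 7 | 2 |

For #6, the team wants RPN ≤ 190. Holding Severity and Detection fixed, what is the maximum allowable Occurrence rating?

3

#6: S=6, O=4, D=8 → current RPN = 192.
Fixed product = 48. Need 48 × O ≤ 190, so O ≤ 190/48 = 3.96.
Maximum integer Occurrence rating = 3 (gives RPN 144; O=4 would give 192 > 190).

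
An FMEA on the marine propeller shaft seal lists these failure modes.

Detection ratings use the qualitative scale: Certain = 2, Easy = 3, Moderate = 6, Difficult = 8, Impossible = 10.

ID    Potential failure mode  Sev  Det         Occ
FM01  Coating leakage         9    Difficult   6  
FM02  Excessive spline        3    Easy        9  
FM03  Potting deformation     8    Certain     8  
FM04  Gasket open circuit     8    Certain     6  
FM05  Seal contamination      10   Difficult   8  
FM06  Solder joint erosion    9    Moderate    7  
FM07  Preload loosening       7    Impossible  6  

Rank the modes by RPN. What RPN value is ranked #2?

432

RPN = Severity × Occurrence × Detection:
  FM01: 9 × 6 × 8 = 432
  FM02: 3 × 9 × 3 = 81
  FM03: 8 × 8 × 2 = 128
  FM04: 8 × 6 × 2 = 96
  FM05: 10 × 8 × 8 = 640
  FM06: 9 × 7 × 6 = 378
  FM07: 7 × 6 × 10 = 420
Sorted descending: 640, 432, 420, 378, 128, 96, 81.
The second-highest RPN is 432 (FM01).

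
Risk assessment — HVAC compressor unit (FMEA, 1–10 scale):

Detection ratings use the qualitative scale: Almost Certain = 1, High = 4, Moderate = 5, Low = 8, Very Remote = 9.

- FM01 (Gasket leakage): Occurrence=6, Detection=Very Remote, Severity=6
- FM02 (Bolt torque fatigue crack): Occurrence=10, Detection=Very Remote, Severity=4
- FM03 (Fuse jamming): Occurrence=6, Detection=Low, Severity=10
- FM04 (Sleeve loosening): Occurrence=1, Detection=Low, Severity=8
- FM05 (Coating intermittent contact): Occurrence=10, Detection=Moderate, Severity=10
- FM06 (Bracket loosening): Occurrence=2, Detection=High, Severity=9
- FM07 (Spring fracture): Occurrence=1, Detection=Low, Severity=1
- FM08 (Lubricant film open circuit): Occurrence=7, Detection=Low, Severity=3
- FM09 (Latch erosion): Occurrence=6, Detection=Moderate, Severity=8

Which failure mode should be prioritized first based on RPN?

FM05

RPN = Severity × Occurrence × Detection:
  FM01: 6 × 6 × 9 = 324
  FM02: 4 × 10 × 9 = 360
  FM03: 10 × 6 × 8 = 480
  FM04: 8 × 1 × 8 = 64
  FM05: 10 × 10 × 5 = 500
  FM06: 9 × 2 × 4 = 72
  FM07: 1 × 1 × 8 = 8
  FM08: 3 × 7 × 8 = 168
  FM09: 8 × 6 × 5 = 240
Highest RPN is 500 → FM05.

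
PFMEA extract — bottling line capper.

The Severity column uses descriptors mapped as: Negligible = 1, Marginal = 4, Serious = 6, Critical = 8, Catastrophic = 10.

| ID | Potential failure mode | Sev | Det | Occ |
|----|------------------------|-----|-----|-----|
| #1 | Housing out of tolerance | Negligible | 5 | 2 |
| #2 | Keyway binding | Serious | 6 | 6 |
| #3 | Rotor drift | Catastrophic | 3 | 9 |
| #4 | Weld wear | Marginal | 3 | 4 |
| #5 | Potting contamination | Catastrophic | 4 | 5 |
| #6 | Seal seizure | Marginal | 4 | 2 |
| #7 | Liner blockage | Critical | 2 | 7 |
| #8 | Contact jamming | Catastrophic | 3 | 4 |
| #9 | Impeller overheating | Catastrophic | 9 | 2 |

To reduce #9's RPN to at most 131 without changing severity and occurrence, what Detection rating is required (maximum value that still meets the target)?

6

#9: S=10, O=2, D=9 → current RPN = 180.
Fixed product = 20. Need 20 × D ≤ 131, so D ≤ 131/20 = 6.55.
Maximum integer Detection rating = 6 (gives RPN 120; D=7 would give 140 > 131).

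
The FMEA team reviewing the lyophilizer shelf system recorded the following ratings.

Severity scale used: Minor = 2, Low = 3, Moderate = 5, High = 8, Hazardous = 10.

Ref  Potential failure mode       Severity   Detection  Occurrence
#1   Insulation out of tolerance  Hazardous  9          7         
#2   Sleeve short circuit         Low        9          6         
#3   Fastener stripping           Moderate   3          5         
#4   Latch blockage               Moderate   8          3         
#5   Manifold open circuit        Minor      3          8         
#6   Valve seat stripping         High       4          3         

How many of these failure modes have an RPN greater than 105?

RPN = Severity × Occurrence × Detection:
  #1: 10 × 7 × 9 = 630
  #2: 3 × 6 × 9 = 162
  #3: 5 × 5 × 3 = 75
  #4: 5 × 3 × 8 = 120
  #5: 2 × 8 × 3 = 48
  #6: 8 × 3 × 4 = 96
Modes with RPN > 105: #1 (630), #2 (162), #4 (120) → 3.

3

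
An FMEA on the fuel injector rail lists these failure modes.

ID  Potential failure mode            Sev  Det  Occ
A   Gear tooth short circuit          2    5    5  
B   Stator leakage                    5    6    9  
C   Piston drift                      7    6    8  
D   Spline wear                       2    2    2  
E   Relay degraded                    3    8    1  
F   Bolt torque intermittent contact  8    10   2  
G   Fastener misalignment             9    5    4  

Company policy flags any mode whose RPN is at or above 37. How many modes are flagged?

5

RPN = Severity × Occurrence × Detection:
  A: 2 × 5 × 5 = 50
  B: 5 × 9 × 6 = 270
  C: 7 × 8 × 6 = 336
  D: 2 × 2 × 2 = 8
  E: 3 × 1 × 8 = 24
  F: 8 × 2 × 10 = 160
  G: 9 × 4 × 5 = 180
Modes with RPN ≥ 37: A (50), B (270), C (336), F (160), G (180) → 5.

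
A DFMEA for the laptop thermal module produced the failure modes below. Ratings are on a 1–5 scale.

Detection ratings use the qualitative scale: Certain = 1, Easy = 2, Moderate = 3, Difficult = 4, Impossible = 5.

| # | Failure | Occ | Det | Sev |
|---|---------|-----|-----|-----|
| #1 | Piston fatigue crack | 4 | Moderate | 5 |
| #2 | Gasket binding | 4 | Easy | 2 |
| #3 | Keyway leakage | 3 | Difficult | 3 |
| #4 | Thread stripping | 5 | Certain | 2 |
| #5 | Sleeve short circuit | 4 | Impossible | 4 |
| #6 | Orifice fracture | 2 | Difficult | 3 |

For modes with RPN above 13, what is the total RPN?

216

RPN = Severity × Occurrence × Detection:
  #1: 5 × 4 × 3 = 60
  #2: 2 × 4 × 2 = 16
  #3: 3 × 3 × 4 = 36
  #4: 2 × 5 × 1 = 10
  #5: 4 × 4 × 5 = 80
  #6: 3 × 2 × 4 = 24
RPN > 13: #1 (60), #2 (16), #3 (36), #5 (80), #6 (24).
Sum: 60 + 16 + 36 + 80 + 24 = 216.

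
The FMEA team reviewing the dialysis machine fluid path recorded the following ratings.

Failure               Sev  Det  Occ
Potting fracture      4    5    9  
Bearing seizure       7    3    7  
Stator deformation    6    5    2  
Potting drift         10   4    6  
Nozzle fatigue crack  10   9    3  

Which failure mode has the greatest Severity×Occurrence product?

Criticality = Severity × Occurrence:
  Potting fracture: 4 × 9 = 36
  Bearing seizure: 7 × 7 = 49
  Stator deformation: 6 × 2 = 12
  Potting drift: 10 × 6 = 60
  Nozzle fatigue crack: 10 × 3 = 30
Highest criticality is 60 → Potting drift.

Potting drift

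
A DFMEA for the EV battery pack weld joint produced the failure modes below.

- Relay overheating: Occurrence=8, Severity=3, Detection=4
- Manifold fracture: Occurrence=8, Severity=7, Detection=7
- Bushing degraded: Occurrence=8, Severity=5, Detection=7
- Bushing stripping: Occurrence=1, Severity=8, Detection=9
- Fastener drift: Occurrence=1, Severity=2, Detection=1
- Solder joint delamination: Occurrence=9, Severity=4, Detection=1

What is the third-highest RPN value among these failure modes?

RPN = Severity × Occurrence × Detection:
  Relay overheating: 3 × 8 × 4 = 96
  Manifold fracture: 7 × 8 × 7 = 392
  Bushing degraded: 5 × 8 × 7 = 280
  Bushing stripping: 8 × 1 × 9 = 72
  Fastener drift: 2 × 1 × 1 = 2
  Solder joint delamination: 4 × 9 × 1 = 36
Sorted descending: 392, 280, 96, 72, 36, 2.
The third-highest RPN is 96 (Relay overheating).

96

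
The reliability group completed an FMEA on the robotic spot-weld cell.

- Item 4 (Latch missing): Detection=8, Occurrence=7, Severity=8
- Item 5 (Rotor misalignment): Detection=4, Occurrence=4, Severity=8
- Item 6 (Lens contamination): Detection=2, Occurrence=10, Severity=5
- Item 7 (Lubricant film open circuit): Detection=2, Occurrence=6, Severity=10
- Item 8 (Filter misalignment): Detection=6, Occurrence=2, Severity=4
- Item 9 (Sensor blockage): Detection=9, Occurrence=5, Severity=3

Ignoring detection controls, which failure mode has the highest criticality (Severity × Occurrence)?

Criticality = Severity × Occurrence:
  Item 4: 8 × 7 = 56
  Item 5: 8 × 4 = 32
  Item 6: 5 × 10 = 50
  Item 7: 10 × 6 = 60
  Item 8: 4 × 2 = 8
  Item 9: 3 × 5 = 15
Highest criticality is 60 → Item 7.

Item 7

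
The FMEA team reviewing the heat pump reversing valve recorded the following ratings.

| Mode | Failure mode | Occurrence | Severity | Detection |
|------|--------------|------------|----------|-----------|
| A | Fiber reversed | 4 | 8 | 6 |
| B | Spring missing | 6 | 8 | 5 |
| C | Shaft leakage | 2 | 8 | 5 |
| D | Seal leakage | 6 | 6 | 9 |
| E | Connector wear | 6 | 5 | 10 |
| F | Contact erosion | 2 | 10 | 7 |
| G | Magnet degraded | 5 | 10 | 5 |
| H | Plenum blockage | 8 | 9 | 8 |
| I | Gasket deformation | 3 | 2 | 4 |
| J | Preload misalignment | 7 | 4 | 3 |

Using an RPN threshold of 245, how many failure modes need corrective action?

RPN = Severity × Occurrence × Detection:
  A: 8 × 4 × 6 = 192
  B: 8 × 6 × 5 = 240
  C: 8 × 2 × 5 = 80
  D: 6 × 6 × 9 = 324
  E: 5 × 6 × 10 = 300
  F: 10 × 2 × 7 = 140
  G: 10 × 5 × 5 = 250
  H: 9 × 8 × 8 = 576
  I: 2 × 3 × 4 = 24
  J: 4 × 7 × 3 = 84
Modes with RPN ≥ 245: D (324), E (300), G (250), H (576) → 4.

4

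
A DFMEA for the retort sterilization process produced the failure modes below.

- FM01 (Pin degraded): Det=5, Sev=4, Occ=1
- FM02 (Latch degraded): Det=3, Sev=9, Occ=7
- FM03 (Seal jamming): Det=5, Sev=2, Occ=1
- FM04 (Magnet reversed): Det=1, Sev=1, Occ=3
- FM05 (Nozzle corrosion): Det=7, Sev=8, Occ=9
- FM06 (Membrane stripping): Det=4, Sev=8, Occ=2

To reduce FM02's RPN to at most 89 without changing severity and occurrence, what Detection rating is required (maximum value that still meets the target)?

FM02: S=9, O=7, D=3 → current RPN = 189.
Fixed product = 63. Need 63 × D ≤ 89, so D ≤ 89/63 = 1.41.
Maximum integer Detection rating = 1 (gives RPN 63; D=2 would give 126 > 89).

1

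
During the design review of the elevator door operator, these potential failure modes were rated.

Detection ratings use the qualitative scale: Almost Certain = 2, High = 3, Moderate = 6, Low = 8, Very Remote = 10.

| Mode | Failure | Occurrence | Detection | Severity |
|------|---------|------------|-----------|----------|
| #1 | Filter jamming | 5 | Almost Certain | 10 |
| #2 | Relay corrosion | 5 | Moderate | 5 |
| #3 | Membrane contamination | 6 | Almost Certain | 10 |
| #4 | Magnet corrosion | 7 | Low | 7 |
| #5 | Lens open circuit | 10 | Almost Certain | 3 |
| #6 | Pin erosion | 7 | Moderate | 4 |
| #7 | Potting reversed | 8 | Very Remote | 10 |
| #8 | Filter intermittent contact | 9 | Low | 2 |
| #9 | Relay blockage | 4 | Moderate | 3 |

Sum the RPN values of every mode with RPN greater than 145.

RPN = Severity × Occurrence × Detection:
  #1: 10 × 5 × 2 = 100
  #2: 5 × 5 × 6 = 150
  #3: 10 × 6 × 2 = 120
  #4: 7 × 7 × 8 = 392
  #5: 3 × 10 × 2 = 60
  #6: 4 × 7 × 6 = 168
  #7: 10 × 8 × 10 = 800
  #8: 2 × 9 × 8 = 144
  #9: 3 × 4 × 6 = 72
RPN > 145: #2 (150), #4 (392), #6 (168), #7 (800).
Sum: 150 + 392 + 168 + 800 = 1510.

1510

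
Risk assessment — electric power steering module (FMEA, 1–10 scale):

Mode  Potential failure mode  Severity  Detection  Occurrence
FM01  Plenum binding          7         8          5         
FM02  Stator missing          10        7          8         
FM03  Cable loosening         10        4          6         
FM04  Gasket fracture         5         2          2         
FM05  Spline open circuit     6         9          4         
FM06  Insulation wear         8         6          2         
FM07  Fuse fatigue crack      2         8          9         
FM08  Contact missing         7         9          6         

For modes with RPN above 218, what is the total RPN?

1458

RPN = Severity × Occurrence × Detection:
  FM01: 7 × 5 × 8 = 280
  FM02: 10 × 8 × 7 = 560
  FM03: 10 × 6 × 4 = 240
  FM04: 5 × 2 × 2 = 20
  FM05: 6 × 4 × 9 = 216
  FM06: 8 × 2 × 6 = 96
  FM07: 2 × 9 × 8 = 144
  FM08: 7 × 6 × 9 = 378
RPN > 218: FM01 (280), FM02 (560), FM03 (240), FM08 (378).
Sum: 280 + 560 + 240 + 378 = 1458.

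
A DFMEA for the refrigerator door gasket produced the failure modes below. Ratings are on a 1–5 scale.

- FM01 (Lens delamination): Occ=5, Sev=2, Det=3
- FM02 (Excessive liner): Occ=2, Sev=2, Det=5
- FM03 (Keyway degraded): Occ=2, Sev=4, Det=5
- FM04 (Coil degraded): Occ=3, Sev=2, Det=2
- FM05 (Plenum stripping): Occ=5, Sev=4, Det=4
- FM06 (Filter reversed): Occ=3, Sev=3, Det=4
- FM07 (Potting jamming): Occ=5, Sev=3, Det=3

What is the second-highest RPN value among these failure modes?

45

RPN = Severity × Occurrence × Detection:
  FM01: 2 × 5 × 3 = 30
  FM02: 2 × 2 × 5 = 20
  FM03: 4 × 2 × 5 = 40
  FM04: 2 × 3 × 2 = 12
  FM05: 4 × 5 × 4 = 80
  FM06: 3 × 3 × 4 = 36
  FM07: 3 × 5 × 3 = 45
Sorted descending: 80, 45, 40, 36, 30, 20, 12.
The second-highest RPN is 45 (FM07).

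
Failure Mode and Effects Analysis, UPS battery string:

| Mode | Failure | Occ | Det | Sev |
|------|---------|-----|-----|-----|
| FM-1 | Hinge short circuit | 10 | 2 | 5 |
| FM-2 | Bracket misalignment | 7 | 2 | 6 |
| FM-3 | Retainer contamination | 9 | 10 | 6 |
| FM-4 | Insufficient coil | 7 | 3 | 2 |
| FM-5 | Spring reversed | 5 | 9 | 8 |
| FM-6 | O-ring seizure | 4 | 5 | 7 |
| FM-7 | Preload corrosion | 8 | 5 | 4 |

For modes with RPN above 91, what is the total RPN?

RPN = Severity × Occurrence × Detection:
  FM-1: 5 × 10 × 2 = 100
  FM-2: 6 × 7 × 2 = 84
  FM-3: 6 × 9 × 10 = 540
  FM-4: 2 × 7 × 3 = 42
  FM-5: 8 × 5 × 9 = 360
  FM-6: 7 × 4 × 5 = 140
  FM-7: 4 × 8 × 5 = 160
RPN > 91: FM-1 (100), FM-3 (540), FM-5 (360), FM-6 (140), FM-7 (160).
Sum: 100 + 540 + 360 + 140 + 160 = 1300.

1300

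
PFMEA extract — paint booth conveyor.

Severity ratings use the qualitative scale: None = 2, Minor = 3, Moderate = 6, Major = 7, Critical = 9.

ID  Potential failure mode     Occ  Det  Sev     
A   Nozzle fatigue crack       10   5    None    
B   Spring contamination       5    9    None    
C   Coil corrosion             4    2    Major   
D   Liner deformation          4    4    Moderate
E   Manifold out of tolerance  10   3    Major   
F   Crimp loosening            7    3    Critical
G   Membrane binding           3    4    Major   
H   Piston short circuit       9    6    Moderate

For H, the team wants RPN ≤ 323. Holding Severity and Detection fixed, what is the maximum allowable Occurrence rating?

8

H: S=6, O=9, D=6 → current RPN = 324.
Fixed product = 36. Need 36 × O ≤ 323, so O ≤ 323/36 = 8.97.
Maximum integer Occurrence rating = 8 (gives RPN 288; O=9 would give 324 > 323).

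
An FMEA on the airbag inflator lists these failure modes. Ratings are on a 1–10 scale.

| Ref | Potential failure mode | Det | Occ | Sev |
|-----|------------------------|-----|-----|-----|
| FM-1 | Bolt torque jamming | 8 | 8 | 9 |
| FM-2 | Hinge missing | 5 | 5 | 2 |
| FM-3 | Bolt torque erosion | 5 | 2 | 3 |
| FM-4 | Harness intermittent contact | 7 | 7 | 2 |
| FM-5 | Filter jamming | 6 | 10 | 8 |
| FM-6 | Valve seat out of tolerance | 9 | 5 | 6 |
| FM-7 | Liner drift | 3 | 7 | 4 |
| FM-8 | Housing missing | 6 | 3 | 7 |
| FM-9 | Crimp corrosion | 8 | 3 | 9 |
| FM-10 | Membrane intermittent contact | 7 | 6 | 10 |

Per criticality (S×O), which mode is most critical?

FM-5

Criticality = Severity × Occurrence:
  FM-1: 9 × 8 = 72
  FM-2: 2 × 5 = 10
  FM-3: 3 × 2 = 6
  FM-4: 2 × 7 = 14
  FM-5: 8 × 10 = 80
  FM-6: 6 × 5 = 30
  FM-7: 4 × 7 = 28
  FM-8: 7 × 3 = 21
  FM-9: 9 × 3 = 27
  FM-10: 10 × 6 = 60
Highest criticality is 80 → FM-5.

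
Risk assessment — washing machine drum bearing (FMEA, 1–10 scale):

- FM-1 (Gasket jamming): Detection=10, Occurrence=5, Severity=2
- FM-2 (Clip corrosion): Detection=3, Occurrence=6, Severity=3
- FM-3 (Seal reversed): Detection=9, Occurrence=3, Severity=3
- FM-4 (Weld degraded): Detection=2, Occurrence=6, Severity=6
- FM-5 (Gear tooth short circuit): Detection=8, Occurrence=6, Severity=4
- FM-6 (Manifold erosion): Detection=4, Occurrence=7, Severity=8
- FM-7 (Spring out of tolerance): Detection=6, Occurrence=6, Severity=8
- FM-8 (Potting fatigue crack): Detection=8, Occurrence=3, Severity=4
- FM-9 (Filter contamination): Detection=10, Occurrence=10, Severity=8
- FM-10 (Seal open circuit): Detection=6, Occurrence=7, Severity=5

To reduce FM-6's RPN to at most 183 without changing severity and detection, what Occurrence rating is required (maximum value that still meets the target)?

FM-6: S=8, O=7, D=4 → current RPN = 224.
Fixed product = 32. Need 32 × O ≤ 183, so O ≤ 183/32 = 5.72.
Maximum integer Occurrence rating = 5 (gives RPN 160; O=6 would give 192 > 183).

5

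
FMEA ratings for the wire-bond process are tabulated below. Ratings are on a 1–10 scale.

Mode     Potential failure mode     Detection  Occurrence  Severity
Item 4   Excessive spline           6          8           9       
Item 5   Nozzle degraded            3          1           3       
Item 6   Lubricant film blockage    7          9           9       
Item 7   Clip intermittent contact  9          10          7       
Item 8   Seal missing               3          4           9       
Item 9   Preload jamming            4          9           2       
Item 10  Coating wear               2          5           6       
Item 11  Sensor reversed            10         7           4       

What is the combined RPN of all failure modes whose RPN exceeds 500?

RPN = Severity × Occurrence × Detection:
  Item 4: 9 × 8 × 6 = 432
  Item 5: 3 × 1 × 3 = 9
  Item 6: 9 × 9 × 7 = 567
  Item 7: 7 × 10 × 9 = 630
  Item 8: 9 × 4 × 3 = 108
  Item 9: 2 × 9 × 4 = 72
  Item 10: 6 × 5 × 2 = 60
  Item 11: 4 × 7 × 10 = 280
RPN > 500: Item 6 (567), Item 7 (630).
Sum: 567 + 630 = 1197.

1197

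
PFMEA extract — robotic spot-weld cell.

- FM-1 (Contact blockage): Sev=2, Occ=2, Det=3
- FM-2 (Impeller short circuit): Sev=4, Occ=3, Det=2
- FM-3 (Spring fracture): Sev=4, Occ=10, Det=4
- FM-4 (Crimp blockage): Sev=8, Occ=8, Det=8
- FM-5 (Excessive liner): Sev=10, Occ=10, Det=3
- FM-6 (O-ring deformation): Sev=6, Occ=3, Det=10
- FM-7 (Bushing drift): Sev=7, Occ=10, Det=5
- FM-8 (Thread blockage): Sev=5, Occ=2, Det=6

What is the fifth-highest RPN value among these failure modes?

160

RPN = Severity × Occurrence × Detection:
  FM-1: 2 × 2 × 3 = 12
  FM-2: 4 × 3 × 2 = 24
  FM-3: 4 × 10 × 4 = 160
  FM-4: 8 × 8 × 8 = 512
  FM-5: 10 × 10 × 3 = 300
  FM-6: 6 × 3 × 10 = 180
  FM-7: 7 × 10 × 5 = 350
  FM-8: 5 × 2 × 6 = 60
Sorted descending: 512, 350, 300, 180, 160, 60, 24, 12.
The fifth-highest RPN is 160 (FM-3).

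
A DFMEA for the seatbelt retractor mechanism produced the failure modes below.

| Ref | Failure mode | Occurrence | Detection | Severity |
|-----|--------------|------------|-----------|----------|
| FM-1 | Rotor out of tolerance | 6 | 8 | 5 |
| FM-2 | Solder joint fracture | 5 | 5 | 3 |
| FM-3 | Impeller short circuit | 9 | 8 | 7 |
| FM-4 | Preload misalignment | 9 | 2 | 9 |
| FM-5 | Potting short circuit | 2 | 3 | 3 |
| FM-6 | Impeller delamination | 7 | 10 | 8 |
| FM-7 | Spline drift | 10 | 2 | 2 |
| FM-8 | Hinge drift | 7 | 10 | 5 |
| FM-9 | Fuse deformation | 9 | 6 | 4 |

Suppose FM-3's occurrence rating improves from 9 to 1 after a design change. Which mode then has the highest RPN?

RPN = Severity × Occurrence × Detection:
  FM-1: 5 × 6 × 8 = 240
  FM-2: 3 × 5 × 5 = 75
  FM-3: 7 × 9 × 8 = 504
  FM-4: 9 × 9 × 2 = 162
  FM-5: 3 × 2 × 3 = 18
  FM-6: 8 × 7 × 10 = 560
  FM-7: 2 × 10 × 2 = 40
  FM-8: 5 × 7 × 10 = 350
  FM-9: 4 × 9 × 6 = 216
After action: FM-3 → 7 × 1 × 8 = 56.
Revised RPNs: FM-6=560, FM-8=350, FM-1=240, FM-9=216, FM-4=162, FM-2=75, FM-3=56, FM-7=40, FM-5=18.
Highest is now FM-6 (560).

FM-6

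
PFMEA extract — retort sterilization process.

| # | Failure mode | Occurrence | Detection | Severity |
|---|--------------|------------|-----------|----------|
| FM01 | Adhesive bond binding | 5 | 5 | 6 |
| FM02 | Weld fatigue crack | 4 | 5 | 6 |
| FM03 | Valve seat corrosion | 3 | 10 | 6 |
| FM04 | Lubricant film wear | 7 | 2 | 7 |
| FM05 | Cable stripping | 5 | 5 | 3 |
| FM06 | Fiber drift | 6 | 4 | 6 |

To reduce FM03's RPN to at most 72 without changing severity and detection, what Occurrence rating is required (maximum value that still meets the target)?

FM03: S=6, O=3, D=10 → current RPN = 180.
Fixed product = 60. Need 60 × O ≤ 72, so O ≤ 72/60 = 1.20.
Maximum integer Occurrence rating = 1 (gives RPN 60; O=2 would give 120 > 72).

1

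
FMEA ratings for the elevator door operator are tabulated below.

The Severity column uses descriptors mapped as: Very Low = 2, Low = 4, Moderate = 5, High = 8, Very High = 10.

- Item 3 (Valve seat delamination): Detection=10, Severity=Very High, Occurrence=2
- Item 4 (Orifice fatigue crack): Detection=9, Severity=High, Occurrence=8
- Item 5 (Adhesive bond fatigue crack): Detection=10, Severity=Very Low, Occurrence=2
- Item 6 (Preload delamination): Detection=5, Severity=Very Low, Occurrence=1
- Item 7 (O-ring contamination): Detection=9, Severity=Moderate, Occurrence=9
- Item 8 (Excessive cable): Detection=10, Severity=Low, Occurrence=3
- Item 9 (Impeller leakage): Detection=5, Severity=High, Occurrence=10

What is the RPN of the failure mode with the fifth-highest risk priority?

RPN = Severity × Occurrence × Detection:
  Item 3: 10 × 2 × 10 = 200
  Item 4: 8 × 8 × 9 = 576
  Item 5: 2 × 2 × 10 = 40
  Item 6: 2 × 1 × 5 = 10
  Item 7: 5 × 9 × 9 = 405
  Item 8: 4 × 3 × 10 = 120
  Item 9: 8 × 10 × 5 = 400
Sorted descending: 576, 405, 400, 200, 120, 40, 10.
The fifth-highest RPN is 120 (Item 8).

120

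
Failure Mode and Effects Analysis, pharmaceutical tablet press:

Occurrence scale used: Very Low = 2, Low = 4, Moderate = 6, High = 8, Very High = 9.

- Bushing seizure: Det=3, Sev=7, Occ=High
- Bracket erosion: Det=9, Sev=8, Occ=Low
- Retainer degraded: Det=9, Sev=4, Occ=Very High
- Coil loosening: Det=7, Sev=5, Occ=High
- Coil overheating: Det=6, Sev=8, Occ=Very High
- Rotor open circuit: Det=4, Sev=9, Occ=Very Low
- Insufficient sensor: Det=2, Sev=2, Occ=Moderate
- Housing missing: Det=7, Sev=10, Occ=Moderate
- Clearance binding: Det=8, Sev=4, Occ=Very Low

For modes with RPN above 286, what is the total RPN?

1464

RPN = Severity × Occurrence × Detection:
  Bushing seizure: 7 × 8 × 3 = 168
  Bracket erosion: 8 × 4 × 9 = 288
  Retainer degraded: 4 × 9 × 9 = 324
  Coil loosening: 5 × 8 × 7 = 280
  Coil overheating: 8 × 9 × 6 = 432
  Rotor open circuit: 9 × 2 × 4 = 72
  Insufficient sensor: 2 × 6 × 2 = 24
  Housing missing: 10 × 6 × 7 = 420
  Clearance binding: 4 × 2 × 8 = 64
RPN > 286: Bracket erosion (288), Retainer degraded (324), Coil overheating (432), Housing missing (420).
Sum: 288 + 324 + 432 + 420 = 1464.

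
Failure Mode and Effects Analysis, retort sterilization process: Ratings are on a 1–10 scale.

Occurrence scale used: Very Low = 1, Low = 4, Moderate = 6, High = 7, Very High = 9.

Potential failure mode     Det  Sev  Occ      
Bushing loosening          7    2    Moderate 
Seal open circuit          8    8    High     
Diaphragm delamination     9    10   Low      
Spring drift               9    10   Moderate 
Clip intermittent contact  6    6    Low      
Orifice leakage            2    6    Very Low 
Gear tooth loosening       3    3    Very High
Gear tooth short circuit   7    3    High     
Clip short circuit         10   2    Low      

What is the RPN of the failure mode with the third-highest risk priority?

360

RPN = Severity × Occurrence × Detection:
  Bushing loosening: 2 × 6 × 7 = 84
  Seal open circuit: 8 × 7 × 8 = 448
  Diaphragm delamination: 10 × 4 × 9 = 360
  Spring drift: 10 × 6 × 9 = 540
  Clip intermittent contact: 6 × 4 × 6 = 144
  Orifice leakage: 6 × 1 × 2 = 12
  Gear tooth loosening: 3 × 9 × 3 = 81
  Gear tooth short circuit: 3 × 7 × 7 = 147
  Clip short circuit: 2 × 4 × 10 = 80
Sorted descending: 540, 448, 360, 147, 144, 84, 81, 80, 12.
The third-highest RPN is 360 (Diaphragm delamination).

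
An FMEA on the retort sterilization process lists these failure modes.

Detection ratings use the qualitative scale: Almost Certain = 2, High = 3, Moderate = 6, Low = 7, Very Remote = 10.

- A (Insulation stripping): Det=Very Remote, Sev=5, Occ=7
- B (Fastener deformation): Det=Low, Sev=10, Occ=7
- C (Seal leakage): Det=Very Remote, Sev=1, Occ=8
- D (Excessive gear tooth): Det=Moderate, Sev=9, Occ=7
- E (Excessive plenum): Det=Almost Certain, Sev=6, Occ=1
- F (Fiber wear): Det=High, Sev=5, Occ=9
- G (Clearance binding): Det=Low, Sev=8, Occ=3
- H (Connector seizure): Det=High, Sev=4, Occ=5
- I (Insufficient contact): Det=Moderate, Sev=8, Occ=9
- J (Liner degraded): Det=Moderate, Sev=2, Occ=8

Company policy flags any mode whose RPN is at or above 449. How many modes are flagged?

1

RPN = Severity × Occurrence × Detection:
  A: 5 × 7 × 10 = 350
  B: 10 × 7 × 7 = 490
  C: 1 × 8 × 10 = 80
  D: 9 × 7 × 6 = 378
  E: 6 × 1 × 2 = 12
  F: 5 × 9 × 3 = 135
  G: 8 × 3 × 7 = 168
  H: 4 × 5 × 3 = 60
  I: 8 × 9 × 6 = 432
  J: 2 × 8 × 6 = 96
Modes with RPN ≥ 449: B (490) → 1.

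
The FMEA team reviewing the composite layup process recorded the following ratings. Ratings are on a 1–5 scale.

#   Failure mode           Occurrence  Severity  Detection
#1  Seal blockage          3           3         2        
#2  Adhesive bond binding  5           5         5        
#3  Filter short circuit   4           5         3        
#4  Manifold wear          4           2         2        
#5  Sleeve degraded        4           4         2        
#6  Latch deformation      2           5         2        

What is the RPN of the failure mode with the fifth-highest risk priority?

18

RPN = Severity × Occurrence × Detection:
  #1: 3 × 3 × 2 = 18
  #2: 5 × 5 × 5 = 125
  #3: 5 × 4 × 3 = 60
  #4: 2 × 4 × 2 = 16
  #5: 4 × 4 × 2 = 32
  #6: 5 × 2 × 2 = 20
Sorted descending: 125, 60, 32, 20, 18, 16.
The fifth-highest RPN is 18 (#1).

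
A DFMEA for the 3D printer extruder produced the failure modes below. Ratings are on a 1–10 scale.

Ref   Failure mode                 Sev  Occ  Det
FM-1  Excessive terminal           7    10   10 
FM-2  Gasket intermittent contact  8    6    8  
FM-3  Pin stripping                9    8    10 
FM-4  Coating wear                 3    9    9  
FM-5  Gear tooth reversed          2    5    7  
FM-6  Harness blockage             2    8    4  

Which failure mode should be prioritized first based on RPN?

RPN = Severity × Occurrence × Detection:
  FM-1: 7 × 10 × 10 = 700
  FM-2: 8 × 6 × 8 = 384
  FM-3: 9 × 8 × 10 = 720
  FM-4: 3 × 9 × 9 = 243
  FM-5: 2 × 5 × 7 = 70
  FM-6: 2 × 8 × 4 = 64
Highest RPN is 720 → FM-3.

FM-3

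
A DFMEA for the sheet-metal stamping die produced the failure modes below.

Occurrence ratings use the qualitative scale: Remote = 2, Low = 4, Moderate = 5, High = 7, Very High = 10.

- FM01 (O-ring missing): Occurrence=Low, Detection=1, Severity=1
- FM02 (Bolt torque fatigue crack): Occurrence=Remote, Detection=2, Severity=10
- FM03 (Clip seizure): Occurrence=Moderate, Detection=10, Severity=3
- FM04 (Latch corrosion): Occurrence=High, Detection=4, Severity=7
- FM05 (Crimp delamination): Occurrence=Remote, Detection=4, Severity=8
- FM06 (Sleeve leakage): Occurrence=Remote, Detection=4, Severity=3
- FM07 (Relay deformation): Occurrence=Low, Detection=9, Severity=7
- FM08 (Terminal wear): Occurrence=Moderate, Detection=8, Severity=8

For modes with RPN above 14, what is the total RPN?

RPN = Severity × Occurrence × Detection:
  FM01: 1 × 4 × 1 = 4
  FM02: 10 × 2 × 2 = 40
  FM03: 3 × 5 × 10 = 150
  FM04: 7 × 7 × 4 = 196
  FM05: 8 × 2 × 4 = 64
  FM06: 3 × 2 × 4 = 24
  FM07: 7 × 4 × 9 = 252
  FM08: 8 × 5 × 8 = 320
RPN > 14: FM02 (40), FM03 (150), FM04 (196), FM05 (64), FM06 (24), FM07 (252), FM08 (320).
Sum: 40 + 150 + 196 + 64 + 24 + 252 + 320 = 1046.

1046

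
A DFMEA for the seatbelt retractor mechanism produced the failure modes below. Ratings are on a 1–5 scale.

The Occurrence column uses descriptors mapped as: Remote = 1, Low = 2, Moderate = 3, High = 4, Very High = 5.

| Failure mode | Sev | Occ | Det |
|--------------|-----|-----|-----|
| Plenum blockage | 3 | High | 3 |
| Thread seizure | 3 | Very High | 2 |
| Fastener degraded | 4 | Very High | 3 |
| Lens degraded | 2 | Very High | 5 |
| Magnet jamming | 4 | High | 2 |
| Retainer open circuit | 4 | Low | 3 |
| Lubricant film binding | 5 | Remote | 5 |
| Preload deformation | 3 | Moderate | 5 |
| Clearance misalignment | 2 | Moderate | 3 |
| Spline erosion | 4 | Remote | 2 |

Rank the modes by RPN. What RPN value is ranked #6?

30

RPN = Severity × Occurrence × Detection:
  Plenum blockage: 3 × 4 × 3 = 36
  Thread seizure: 3 × 5 × 2 = 30
  Fastener degraded: 4 × 5 × 3 = 60
  Lens degraded: 2 × 5 × 5 = 50
  Magnet jamming: 4 × 4 × 2 = 32
  Retainer open circuit: 4 × 2 × 3 = 24
  Lubricant film binding: 5 × 1 × 5 = 25
  Preload deformation: 3 × 3 × 5 = 45
  Clearance misalignment: 2 × 3 × 3 = 18
  Spline erosion: 4 × 1 × 2 = 8
Sorted descending: 60, 50, 45, 36, 32, 30, 25, 24, 18, 8.
The sixth-highest RPN is 30 (Thread seizure).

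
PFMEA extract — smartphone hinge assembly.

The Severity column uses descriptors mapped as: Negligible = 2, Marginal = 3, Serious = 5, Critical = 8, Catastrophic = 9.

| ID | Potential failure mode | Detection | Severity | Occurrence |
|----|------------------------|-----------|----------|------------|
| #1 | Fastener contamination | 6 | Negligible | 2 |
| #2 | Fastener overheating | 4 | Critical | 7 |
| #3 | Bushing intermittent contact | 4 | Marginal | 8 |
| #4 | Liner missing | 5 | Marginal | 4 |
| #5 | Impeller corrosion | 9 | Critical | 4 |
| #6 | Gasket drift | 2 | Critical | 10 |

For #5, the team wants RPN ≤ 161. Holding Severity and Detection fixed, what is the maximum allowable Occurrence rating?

#5: S=8, O=4, D=9 → current RPN = 288.
Fixed product = 72. Need 72 × O ≤ 161, so O ≤ 161/72 = 2.24.
Maximum integer Occurrence rating = 2 (gives RPN 144; O=3 would give 216 > 161).

2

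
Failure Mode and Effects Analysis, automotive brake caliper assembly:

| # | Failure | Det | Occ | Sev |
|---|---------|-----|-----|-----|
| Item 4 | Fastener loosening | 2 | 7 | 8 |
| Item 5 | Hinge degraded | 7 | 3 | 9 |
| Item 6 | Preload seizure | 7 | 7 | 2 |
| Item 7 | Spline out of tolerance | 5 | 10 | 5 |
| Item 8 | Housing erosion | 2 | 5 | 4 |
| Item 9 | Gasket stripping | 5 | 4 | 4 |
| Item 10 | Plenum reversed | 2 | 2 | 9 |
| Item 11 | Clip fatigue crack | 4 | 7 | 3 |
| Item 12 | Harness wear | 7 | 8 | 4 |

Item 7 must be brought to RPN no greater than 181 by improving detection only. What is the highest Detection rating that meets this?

3

Item 7: S=5, O=10, D=5 → current RPN = 250.
Fixed product = 50. Need 50 × D ≤ 181, so D ≤ 181/50 = 3.62.
Maximum integer Detection rating = 3 (gives RPN 150; D=4 would give 200 > 181).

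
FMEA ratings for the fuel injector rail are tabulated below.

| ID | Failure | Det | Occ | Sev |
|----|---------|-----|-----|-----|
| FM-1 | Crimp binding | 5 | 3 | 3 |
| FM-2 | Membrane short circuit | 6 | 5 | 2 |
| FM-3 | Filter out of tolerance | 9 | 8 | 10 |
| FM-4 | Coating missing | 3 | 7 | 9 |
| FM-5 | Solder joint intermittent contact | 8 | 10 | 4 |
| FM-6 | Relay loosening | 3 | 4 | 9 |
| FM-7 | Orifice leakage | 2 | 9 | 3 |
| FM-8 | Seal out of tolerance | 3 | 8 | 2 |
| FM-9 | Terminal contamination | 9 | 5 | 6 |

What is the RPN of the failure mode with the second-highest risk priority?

RPN = Severity × Occurrence × Detection:
  FM-1: 3 × 3 × 5 = 45
  FM-2: 2 × 5 × 6 = 60
  FM-3: 10 × 8 × 9 = 720
  FM-4: 9 × 7 × 3 = 189
  FM-5: 4 × 10 × 8 = 320
  FM-6: 9 × 4 × 3 = 108
  FM-7: 3 × 9 × 2 = 54
  FM-8: 2 × 8 × 3 = 48
  FM-9: 6 × 5 × 9 = 270
Sorted descending: 720, 320, 270, 189, 108, 60, 54, 48, 45.
The second-highest RPN is 320 (FM-5).

320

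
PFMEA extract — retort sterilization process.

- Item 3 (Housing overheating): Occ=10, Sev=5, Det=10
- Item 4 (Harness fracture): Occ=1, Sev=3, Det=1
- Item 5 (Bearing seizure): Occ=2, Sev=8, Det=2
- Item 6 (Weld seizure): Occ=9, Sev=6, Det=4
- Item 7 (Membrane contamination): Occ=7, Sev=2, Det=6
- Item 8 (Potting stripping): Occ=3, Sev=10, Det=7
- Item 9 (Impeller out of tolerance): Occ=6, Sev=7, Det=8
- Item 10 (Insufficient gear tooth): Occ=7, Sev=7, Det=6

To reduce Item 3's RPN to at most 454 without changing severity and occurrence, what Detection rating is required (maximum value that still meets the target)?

9

Item 3: S=5, O=10, D=10 → current RPN = 500.
Fixed product = 50. Need 50 × D ≤ 454, so D ≤ 454/50 = 9.08.
Maximum integer Detection rating = 9 (gives RPN 450; D=10 would give 500 > 454).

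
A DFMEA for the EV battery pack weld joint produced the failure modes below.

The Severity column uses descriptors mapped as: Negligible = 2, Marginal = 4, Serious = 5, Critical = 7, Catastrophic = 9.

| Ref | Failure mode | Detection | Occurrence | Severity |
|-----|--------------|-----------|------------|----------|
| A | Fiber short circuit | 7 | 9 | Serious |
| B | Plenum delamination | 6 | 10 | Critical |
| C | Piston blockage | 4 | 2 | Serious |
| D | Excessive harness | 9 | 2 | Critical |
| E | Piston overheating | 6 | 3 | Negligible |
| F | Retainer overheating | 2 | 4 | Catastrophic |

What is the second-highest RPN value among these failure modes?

315

RPN = Severity × Occurrence × Detection:
  A: 5 × 9 × 7 = 315
  B: 7 × 10 × 6 = 420
  C: 5 × 2 × 4 = 40
  D: 7 × 2 × 9 = 126
  E: 2 × 3 × 6 = 36
  F: 9 × 4 × 2 = 72
Sorted descending: 420, 315, 126, 72, 40, 36.
The second-highest RPN is 315 (A).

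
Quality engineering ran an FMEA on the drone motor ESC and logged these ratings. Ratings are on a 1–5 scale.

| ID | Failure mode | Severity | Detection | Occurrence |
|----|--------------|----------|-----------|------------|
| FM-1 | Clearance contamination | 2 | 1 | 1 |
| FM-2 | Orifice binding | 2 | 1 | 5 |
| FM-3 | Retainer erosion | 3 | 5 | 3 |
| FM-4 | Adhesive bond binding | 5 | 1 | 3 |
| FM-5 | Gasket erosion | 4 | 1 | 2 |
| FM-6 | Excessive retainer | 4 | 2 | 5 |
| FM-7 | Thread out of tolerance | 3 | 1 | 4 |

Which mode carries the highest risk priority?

FM-3

RPN = Severity × Occurrence × Detection:
  FM-1: 2 × 1 × 1 = 2
  FM-2: 2 × 5 × 1 = 10
  FM-3: 3 × 3 × 5 = 45
  FM-4: 5 × 3 × 1 = 15
  FM-5: 4 × 2 × 1 = 8
  FM-6: 4 × 5 × 2 = 40
  FM-7: 3 × 4 × 1 = 12
Highest RPN is 45 → FM-3.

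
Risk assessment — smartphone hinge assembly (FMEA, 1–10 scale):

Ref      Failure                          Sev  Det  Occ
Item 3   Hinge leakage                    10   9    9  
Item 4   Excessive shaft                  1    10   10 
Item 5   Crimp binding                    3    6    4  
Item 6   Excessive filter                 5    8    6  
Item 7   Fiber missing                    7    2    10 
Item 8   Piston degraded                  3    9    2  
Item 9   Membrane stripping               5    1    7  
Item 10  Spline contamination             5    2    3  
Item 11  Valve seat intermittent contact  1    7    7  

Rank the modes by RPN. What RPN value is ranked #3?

140

RPN = Severity × Occurrence × Detection:
  Item 3: 10 × 9 × 9 = 810
  Item 4: 1 × 10 × 10 = 100
  Item 5: 3 × 4 × 6 = 72
  Item 6: 5 × 6 × 8 = 240
  Item 7: 7 × 10 × 2 = 140
  Item 8: 3 × 2 × 9 = 54
  Item 9: 5 × 7 × 1 = 35
  Item 10: 5 × 3 × 2 = 30
  Item 11: 1 × 7 × 7 = 49
Sorted descending: 810, 240, 140, 100, 72, 54, 49, 35, 30.
The third-highest RPN is 140 (Item 7).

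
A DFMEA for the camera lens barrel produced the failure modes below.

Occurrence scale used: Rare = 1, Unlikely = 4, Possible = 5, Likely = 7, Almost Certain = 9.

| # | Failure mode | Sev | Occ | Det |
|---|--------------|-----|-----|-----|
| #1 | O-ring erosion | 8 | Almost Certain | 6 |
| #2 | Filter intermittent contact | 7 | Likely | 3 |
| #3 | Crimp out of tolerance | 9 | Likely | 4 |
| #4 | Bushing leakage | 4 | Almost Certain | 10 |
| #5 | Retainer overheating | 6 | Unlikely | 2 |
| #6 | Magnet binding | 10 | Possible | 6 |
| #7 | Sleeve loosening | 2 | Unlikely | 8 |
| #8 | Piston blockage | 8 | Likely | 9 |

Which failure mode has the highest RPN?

#8

RPN = Severity × Occurrence × Detection:
  #1: 8 × 9 × 6 = 432
  #2: 7 × 7 × 3 = 147
  #3: 9 × 7 × 4 = 252
  #4: 4 × 9 × 10 = 360
  #5: 6 × 4 × 2 = 48
  #6: 10 × 5 × 6 = 300
  #7: 2 × 4 × 8 = 64
  #8: 8 × 7 × 9 = 504
Highest RPN is 504 → #8.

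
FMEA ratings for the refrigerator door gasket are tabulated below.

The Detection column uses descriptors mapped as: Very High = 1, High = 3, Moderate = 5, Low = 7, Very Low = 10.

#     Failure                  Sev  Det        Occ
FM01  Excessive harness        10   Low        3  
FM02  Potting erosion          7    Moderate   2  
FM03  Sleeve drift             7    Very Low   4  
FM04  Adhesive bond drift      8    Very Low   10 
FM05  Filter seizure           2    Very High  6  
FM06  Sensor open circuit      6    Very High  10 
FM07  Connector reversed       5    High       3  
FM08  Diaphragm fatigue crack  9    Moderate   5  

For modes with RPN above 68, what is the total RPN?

RPN = Severity × Occurrence × Detection:
  FM01: 10 × 3 × 7 = 210
  FM02: 7 × 2 × 5 = 70
  FM03: 7 × 4 × 10 = 280
  FM04: 8 × 10 × 10 = 800
  FM05: 2 × 6 × 1 = 12
  FM06: 6 × 10 × 1 = 60
  FM07: 5 × 3 × 3 = 45
  FM08: 9 × 5 × 5 = 225
RPN > 68: FM01 (210), FM02 (70), FM03 (280), FM04 (800), FM08 (225).
Sum: 210 + 70 + 280 + 800 + 225 = 1585.

1585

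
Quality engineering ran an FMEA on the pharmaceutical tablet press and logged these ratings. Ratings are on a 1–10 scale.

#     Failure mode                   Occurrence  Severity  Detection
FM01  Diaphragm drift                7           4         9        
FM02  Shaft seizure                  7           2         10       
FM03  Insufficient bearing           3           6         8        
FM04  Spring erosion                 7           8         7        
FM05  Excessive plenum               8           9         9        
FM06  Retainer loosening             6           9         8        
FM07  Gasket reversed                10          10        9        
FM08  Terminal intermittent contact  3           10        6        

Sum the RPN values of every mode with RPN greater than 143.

RPN = Severity × Occurrence × Detection:
  FM01: 4 × 7 × 9 = 252
  FM02: 2 × 7 × 10 = 140
  FM03: 6 × 3 × 8 = 144
  FM04: 8 × 7 × 7 = 392
  FM05: 9 × 8 × 9 = 648
  FM06: 9 × 6 × 8 = 432
  FM07: 10 × 10 × 9 = 900
  FM08: 10 × 3 × 6 = 180
RPN > 143: FM01 (252), FM03 (144), FM04 (392), FM05 (648), FM06 (432), FM07 (900), FM08 (180).
Sum: 252 + 144 + 392 + 648 + 432 + 900 + 180 = 2948.

2948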